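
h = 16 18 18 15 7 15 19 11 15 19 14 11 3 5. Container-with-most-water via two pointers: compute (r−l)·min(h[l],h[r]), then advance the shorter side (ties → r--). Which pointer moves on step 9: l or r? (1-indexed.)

l

[1,14] min(16,5)*13=65 best=65 * → r--
[1,13] min(16,3)*12=36 best=65 → r--
[1,12] min(16,11)*11=121 best=121 * → r--
[1,11] min(16,14)*10=140 best=140 * → r--
[1,10] min(16,19)*9=144 best=144 * → l++
[2,10] min(18,19)*8=144 best=144 → l++
[3,10] min(18,19)*7=126 best=144 → l++
[4,10] min(15,19)*6=90 best=144 → l++
[5,10] min(7,19)*5=35 best=144 → l++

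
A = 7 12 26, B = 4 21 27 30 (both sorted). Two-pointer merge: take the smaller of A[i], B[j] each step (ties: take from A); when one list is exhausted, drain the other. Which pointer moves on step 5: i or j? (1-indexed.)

[i=1,j=1] A[i]=7>B[j]=4 take 4 → j++
[i=1,j=2] A[i]=7<=B[j]=21 take 7 → i++
[i=2,j=2] A[i]=12<=B[j]=21 take 12 → i++
[i=3,j=2] A[i]=26>B[j]=21 take 21 → j++
[i=3,j=3] A[i]=26<=B[j]=27 take 26 → i++

i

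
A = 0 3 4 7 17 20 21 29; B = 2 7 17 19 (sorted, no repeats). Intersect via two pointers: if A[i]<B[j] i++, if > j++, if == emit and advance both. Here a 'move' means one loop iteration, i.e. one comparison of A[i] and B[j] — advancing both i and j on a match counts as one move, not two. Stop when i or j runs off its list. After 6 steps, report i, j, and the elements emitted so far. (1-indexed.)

i=1 j=1: 0<2, i++
i=2 j=1: 3>2, j++
i=2 j=2: 3<7, i++
i=3 j=2: 4<7, i++
i=4 j=2: 7==7 emit, i++,j++
i=5 j=3: 17==17 emit, i++,j++

i=6, j=4, emitted=[7, 17]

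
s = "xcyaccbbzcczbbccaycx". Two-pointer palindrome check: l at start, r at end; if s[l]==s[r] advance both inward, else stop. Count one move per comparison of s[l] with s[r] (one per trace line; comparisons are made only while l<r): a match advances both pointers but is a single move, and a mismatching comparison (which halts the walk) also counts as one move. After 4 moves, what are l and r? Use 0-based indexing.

l=4, r=15

l=0 r=19: 'x'=='x', l++,r--
l=1 r=18: 'c'=='c', l++,r--
l=2 r=17: 'y'=='y', l++,r--
l=3 r=16: 'a'=='a', l++,r--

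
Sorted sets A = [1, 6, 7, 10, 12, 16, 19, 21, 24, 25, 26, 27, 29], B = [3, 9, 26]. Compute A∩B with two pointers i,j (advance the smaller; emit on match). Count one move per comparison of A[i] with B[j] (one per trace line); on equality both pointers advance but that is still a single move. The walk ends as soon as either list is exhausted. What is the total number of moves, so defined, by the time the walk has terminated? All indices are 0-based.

13 moves

[i=0,j=0] 1<3 → i++
[i=1,j=0] 6>3 → j++
[i=1,j=1] 6<9 → i++
[i=2,j=1] 7<9 → i++
[i=3,j=1] 10>9 → j++
[i=3,j=2] 10<26 → i++
[i=4,j=2] 12<26 → i++
[i=5,j=2] 16<26 → i++
[i=6,j=2] 19<26 → i++
[i=7,j=2] 21<26 → i++
[i=8,j=2] 24<26 → i++
[i=9,j=2] 25<26 → i++
[i=10,j=2] 26==26 emit → i++,j++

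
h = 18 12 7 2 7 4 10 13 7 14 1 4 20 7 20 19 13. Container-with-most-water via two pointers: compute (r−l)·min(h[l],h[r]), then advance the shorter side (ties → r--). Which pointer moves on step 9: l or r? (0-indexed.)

[0,16] min(18,13)*16=208 best=208 * → r--
[0,15] min(18,19)*15=270 best=270 * → l++
[1,15] min(12,19)*14=168 best=270 → l++
[2,15] min(7,19)*13=91 best=270 → l++
[3,15] min(2,19)*12=24 best=270 → l++
[4,15] min(7,19)*11=77 best=270 → l++
[5,15] min(4,19)*10=40 best=270 → l++
[6,15] min(10,19)*9=90 best=270 → l++
[7,15] min(13,19)*8=104 best=270 → l++

l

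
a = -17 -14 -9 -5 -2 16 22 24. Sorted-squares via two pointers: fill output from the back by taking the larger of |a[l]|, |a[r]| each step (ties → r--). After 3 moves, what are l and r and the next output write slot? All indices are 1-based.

l=1 r=8: |-17|<=|24| out[8]=576, r--
l=1 r=7: |-17|<=|22| out[7]=484, r--
l=1 r=6: |-17|>|16| out[6]=289, l++

l=2, r=6, next write slot=5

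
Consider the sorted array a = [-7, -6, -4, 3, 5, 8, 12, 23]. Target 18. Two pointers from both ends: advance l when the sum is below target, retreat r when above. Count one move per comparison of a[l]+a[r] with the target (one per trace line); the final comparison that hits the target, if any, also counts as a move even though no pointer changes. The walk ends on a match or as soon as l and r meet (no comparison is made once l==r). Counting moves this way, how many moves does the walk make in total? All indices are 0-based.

[0,7] -7+23=16 <18 → l++
[1,7] -6+23=17 <18 → l++
[2,7] -4+23=19 >18 → r--
[2,6] -4+12=8 <18 → l++
[3,6] 3+12=15 <18 → l++
[4,6] 5+12=17 <18 → l++
[5,6] 8+12=20 >18 → r--

7 moves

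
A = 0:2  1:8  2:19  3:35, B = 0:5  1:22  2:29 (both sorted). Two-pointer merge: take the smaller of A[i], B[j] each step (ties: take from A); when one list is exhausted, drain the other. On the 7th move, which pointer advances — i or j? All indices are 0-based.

[i=0,j=0] A[i]=2<=B[j]=5 take 2 → i++
[i=1,j=0] A[i]=8>B[j]=5 take 5 → j++
[i=1,j=1] A[i]=8<=B[j]=22 take 8 → i++
[i=2,j=1] A[i]=19<=B[j]=22 take 19 → i++
[i=3,j=1] A[i]=35>B[j]=22 take 22 → j++
[i=3,j=2] A[i]=35>B[j]=29 take 29 → j++
[i=3,j=3] B done, take A[i]=35 → i++

i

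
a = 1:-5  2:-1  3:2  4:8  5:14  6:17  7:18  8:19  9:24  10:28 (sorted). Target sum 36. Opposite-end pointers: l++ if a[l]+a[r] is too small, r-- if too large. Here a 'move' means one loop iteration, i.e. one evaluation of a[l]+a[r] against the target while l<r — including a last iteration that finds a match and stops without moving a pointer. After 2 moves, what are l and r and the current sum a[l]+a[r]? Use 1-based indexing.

[1,10] -5+28=23 <36 → l++
[2,10] -1+28=27 <36 → l++

l=3, r=10, sum=30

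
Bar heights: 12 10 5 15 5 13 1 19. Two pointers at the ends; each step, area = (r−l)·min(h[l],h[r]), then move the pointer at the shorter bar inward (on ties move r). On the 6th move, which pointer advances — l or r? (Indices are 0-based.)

[0,7] min(12,19)*7=84 best=84 * → l++
[1,7] min(10,19)*6=60 best=84 → l++
[2,7] min(5,19)*5=25 best=84 → l++
[3,7] min(15,19)*4=60 best=84 → l++
[4,7] min(5,19)*3=15 best=84 → l++
[5,7] min(13,19)*2=26 best=84 → l++

l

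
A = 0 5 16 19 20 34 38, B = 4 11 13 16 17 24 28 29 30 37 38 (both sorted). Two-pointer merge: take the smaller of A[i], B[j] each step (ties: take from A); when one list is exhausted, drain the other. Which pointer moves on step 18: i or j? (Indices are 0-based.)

j

i=0 j=0: A[i]=0<=B[j]=4 take 0, i++
i=1 j=0: A[i]=5>B[j]=4 take 4, j++
i=1 j=1: A[i]=5<=B[j]=11 take 5, i++
i=2 j=1: A[i]=16>B[j]=11 take 11, j++
i=2 j=2: A[i]=16>B[j]=13 take 13, j++
i=2 j=3: A[i]=16<=B[j]=16 take 16, i++
i=3 j=3: A[i]=19>B[j]=16 take 16, j++
i=3 j=4: A[i]=19>B[j]=17 take 17, j++
i=3 j=5: A[i]=19<=B[j]=24 take 19, i++
i=4 j=5: A[i]=20<=B[j]=24 take 20, i++
i=5 j=5: A[i]=34>B[j]=24 take 24, j++
i=5 j=6: A[i]=34>B[j]=28 take 28, j++
i=5 j=7: A[i]=34>B[j]=29 take 29, j++
i=5 j=8: A[i]=34>B[j]=30 take 30, j++
i=5 j=9: A[i]=34<=B[j]=37 take 34, i++
i=6 j=9: A[i]=38>B[j]=37 take 37, j++
i=6 j=10: A[i]=38<=B[j]=38 take 38, i++
i=7 j=10: A done, take B[j]=38, j++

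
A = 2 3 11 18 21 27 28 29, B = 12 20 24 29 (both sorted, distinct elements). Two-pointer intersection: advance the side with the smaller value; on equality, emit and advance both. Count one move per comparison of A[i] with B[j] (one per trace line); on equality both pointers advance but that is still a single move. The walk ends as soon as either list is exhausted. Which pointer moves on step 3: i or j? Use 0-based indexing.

i

i=0 j=0: 2<12, i++
i=1 j=0: 3<12, i++
i=2 j=0: 11<12, i++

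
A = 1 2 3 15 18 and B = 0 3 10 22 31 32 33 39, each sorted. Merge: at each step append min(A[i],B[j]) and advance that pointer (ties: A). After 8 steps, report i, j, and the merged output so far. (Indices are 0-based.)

i=5, j=3, merged so far=[0, 1, 2, 3, 3, 10, 15, 18]

i=0 j=0: A[i]=1>B[j]=0 take 0, j++
i=0 j=1: A[i]=1<=B[j]=3 take 1, i++
i=1 j=1: A[i]=2<=B[j]=3 take 2, i++
i=2 j=1: A[i]=3<=B[j]=3 take 3, i++
i=3 j=1: A[i]=15>B[j]=3 take 3, j++
i=3 j=2: A[i]=15>B[j]=10 take 10, j++
i=3 j=3: A[i]=15<=B[j]=22 take 15, i++
i=4 j=3: A[i]=18<=B[j]=22 take 18, i++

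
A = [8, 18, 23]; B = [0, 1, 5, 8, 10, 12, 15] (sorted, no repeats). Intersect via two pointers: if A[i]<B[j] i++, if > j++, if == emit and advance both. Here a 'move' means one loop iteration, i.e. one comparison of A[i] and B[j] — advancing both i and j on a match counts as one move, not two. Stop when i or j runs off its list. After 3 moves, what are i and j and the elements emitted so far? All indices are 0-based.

i=0 j=0: 8>0, j++
i=0 j=1: 8>1, j++
i=0 j=2: 8>5, j++

i=0, j=3, emitted=[]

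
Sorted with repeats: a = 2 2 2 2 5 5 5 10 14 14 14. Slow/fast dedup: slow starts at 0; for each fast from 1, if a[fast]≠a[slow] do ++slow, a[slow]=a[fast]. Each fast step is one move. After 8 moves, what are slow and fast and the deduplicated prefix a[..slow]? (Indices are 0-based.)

slow=0 fast=1: a[fast]=2=a[slow] dup, fast++
slow=0 fast=2: a[fast]=2=a[slow] dup, fast++
slow=0 fast=3: a[fast]=2=a[slow] dup, fast++
slow=0 fast=4: a[fast]=5≠a[slow]=2 write a[1]=5, slow++,fast++
slow=1 fast=5: a[fast]=5=a[slow] dup, fast++
slow=1 fast=6: a[fast]=5=a[slow] dup, fast++
slow=1 fast=7: a[fast]=10≠a[slow]=5 write a[2]=10, slow++,fast++
slow=2 fast=8: a[fast]=14≠a[slow]=10 write a[3]=14, slow++,fast++

slow=3, fast=9, prefix=[2, 5, 10, 14]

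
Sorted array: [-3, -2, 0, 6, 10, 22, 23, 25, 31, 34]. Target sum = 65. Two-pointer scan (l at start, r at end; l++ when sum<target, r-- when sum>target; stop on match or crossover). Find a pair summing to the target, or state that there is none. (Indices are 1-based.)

[1,10] -3+34=31 <65 → l++
[2,10] -2+34=32 <65 → l++
[3,10] 0+34=34 <65 → l++
[4,10] 6+34=40 <65 → l++
[5,10] 10+34=44 <65 → l++
[6,10] 22+34=56 <65 → l++
[7,10] 23+34=57 <65 → l++
[8,10] 25+34=59 <65 → l++
[9,10] 31+34=65 → found

(31, 34)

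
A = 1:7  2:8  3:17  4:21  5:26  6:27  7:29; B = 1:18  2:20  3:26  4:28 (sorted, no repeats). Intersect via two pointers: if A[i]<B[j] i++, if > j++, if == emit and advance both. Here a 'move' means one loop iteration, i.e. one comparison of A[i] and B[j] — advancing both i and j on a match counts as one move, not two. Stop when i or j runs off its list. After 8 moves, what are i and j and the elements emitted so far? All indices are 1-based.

i=1 j=1: 7<18, i++
i=2 j=1: 8<18, i++
i=3 j=1: 17<18, i++
i=4 j=1: 21>18, j++
i=4 j=2: 21>20, j++
i=4 j=3: 21<26, i++
i=5 j=3: 26==26 emit, i++,j++
i=6 j=4: 27<28, i++

i=7, j=4, emitted=[26]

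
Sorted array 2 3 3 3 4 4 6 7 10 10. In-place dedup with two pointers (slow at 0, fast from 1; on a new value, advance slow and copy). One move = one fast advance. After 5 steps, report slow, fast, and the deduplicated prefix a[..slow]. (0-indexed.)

slow=0 fast=1: a[fast]=3≠a[slow]=2 write a[1]=3, slow++,fast++
slow=1 fast=2: a[fast]=3=a[slow] dup, fast++
slow=1 fast=3: a[fast]=3=a[slow] dup, fast++
slow=1 fast=4: a[fast]=4≠a[slow]=3 write a[2]=4, slow++,fast++
slow=2 fast=5: a[fast]=4=a[slow] dup, fast++

slow=2, fast=6, prefix=[2, 3, 4]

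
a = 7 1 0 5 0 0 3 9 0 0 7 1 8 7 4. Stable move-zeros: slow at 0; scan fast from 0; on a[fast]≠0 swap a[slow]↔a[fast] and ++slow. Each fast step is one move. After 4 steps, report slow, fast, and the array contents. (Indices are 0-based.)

slow=3, fast=4, a=[7, 1, 5, 0, 0, 0, 3, 9, 0, 0, 7, 1, 8, 7, 4]

slow=0 fast=0: a[fast]=7≠0 swap→a[0]=7, slow++,fast++
slow=1 fast=1: a[fast]=1≠0 swap→a[1]=1, slow++,fast++
slow=2 fast=2: a[fast]=0, fast++
slow=2 fast=3: a[fast]=5≠0 swap→a[2]=5, slow++,fast++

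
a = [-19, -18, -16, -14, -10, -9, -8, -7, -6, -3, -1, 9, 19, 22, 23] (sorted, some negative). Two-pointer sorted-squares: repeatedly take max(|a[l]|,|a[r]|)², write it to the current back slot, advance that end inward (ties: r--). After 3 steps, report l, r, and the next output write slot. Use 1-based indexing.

l=1 r=15: |-19|<=|23| out[15]=529, r--
l=1 r=14: |-19|<=|22| out[14]=484, r--
l=1 r=13: |-19|<=|19| out[13]=361, r--

l=1, r=12, next write slot=12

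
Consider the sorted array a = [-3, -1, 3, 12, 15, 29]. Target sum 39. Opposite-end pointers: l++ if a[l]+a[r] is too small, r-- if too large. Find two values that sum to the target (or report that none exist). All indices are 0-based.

no pair

[0,5] -3+29=26 <39 → l++
[1,5] -1+29=28 <39 → l++
[2,5] 3+29=32 <39 → l++
[3,5] 12+29=41 >39 → r--
[3,4] 12+15=27 <39 → l++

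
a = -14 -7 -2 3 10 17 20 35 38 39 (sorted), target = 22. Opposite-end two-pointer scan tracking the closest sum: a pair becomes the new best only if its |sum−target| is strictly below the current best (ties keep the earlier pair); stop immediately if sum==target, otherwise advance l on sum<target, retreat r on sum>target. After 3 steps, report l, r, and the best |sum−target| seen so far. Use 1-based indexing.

l=2, r=8, best |Δ|=1

l=1 r=10: -14+39=25 d=3 *, r--
l=1 r=9: -14+38=24 d=2 *, r--
l=1 r=8: -14+35=21 d=1 *, l++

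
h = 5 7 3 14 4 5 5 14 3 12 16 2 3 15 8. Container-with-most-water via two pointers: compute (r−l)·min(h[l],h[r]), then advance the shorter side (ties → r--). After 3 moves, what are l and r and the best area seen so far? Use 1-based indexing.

[1,15] min(5,8)*14=70 best=70 * → l++
[2,15] min(7,8)*13=91 best=91 * → l++
[3,15] min(3,8)*12=36 best=91 → l++

l=4, r=15, best area=91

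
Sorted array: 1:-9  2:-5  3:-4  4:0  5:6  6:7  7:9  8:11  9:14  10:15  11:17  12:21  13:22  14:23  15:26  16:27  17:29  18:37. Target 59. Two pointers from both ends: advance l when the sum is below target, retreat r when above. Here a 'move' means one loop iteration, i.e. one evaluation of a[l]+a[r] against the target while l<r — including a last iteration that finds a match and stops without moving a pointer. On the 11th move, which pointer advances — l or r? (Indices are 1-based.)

l

[1,18] -9+37=28 <59 → l++
[2,18] -5+37=32 <59 → l++
[3,18] -4+37=33 <59 → l++
[4,18] 0+37=37 <59 → l++
[5,18] 6+37=43 <59 → l++
[6,18] 7+37=44 <59 → l++
[7,18] 9+37=46 <59 → l++
[8,18] 11+37=48 <59 → l++
[9,18] 14+37=51 <59 → l++
[10,18] 15+37=52 <59 → l++
[11,18] 17+37=54 <59 → l++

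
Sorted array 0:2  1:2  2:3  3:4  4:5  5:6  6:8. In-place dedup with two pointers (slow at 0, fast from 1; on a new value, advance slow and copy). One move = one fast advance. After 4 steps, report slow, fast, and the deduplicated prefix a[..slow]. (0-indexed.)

slow=0 fast=1: a[fast]=2=a[slow] dup, fast++
slow=0 fast=2: a[fast]=3≠a[slow]=2 write a[1]=3, slow++,fast++
slow=1 fast=3: a[fast]=4≠a[slow]=3 write a[2]=4, slow++,fast++
slow=2 fast=4: a[fast]=5≠a[slow]=4 write a[3]=5, slow++,fast++

slow=3, fast=5, prefix=[2, 3, 4, 5]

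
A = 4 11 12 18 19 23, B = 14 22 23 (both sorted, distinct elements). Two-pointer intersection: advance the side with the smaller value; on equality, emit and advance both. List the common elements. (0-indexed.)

i=0 j=0: 4<14, i++
i=1 j=0: 11<14, i++
i=2 j=0: 12<14, i++
i=3 j=0: 18>14, j++
i=3 j=1: 18<22, i++
i=4 j=1: 19<22, i++
i=5 j=1: 23>22, j++
i=5 j=2: 23==23 emit, i++,j++

intersection = [23]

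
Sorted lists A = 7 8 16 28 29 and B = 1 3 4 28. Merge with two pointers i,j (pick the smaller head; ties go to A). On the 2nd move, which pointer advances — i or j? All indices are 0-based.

i=0 j=0: A[i]=7>B[j]=1 take 1, j++
i=0 j=1: A[i]=7>B[j]=3 take 3, j++

j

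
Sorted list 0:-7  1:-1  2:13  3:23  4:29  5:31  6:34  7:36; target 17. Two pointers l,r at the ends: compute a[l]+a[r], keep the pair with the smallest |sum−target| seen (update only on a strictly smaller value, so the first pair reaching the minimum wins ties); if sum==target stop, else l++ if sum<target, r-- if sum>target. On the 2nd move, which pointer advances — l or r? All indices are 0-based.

r

l=0 r=7: -7+36=29 d=12 *, r--
l=0 r=6: -7+34=27 d=10 *, r--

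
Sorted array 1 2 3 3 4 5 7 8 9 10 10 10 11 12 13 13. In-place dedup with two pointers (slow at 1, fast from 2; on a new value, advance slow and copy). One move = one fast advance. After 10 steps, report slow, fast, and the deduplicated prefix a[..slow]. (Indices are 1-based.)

slow=9, fast=12, prefix=[1, 2, 3, 4, 5, 7, 8, 9, 10]

slow=1 fast=2: a[fast]=2≠a[slow]=1 write a[2]=2, slow++,fast++
slow=2 fast=3: a[fast]=3≠a[slow]=2 write a[3]=3, slow++,fast++
slow=3 fast=4: a[fast]=3=a[slow] dup, fast++
slow=3 fast=5: a[fast]=4≠a[slow]=3 write a[4]=4, slow++,fast++
slow=4 fast=6: a[fast]=5≠a[slow]=4 write a[5]=5, slow++,fast++
slow=5 fast=7: a[fast]=7≠a[slow]=5 write a[6]=7, slow++,fast++
slow=6 fast=8: a[fast]=8≠a[slow]=7 write a[7]=8, slow++,fast++
slow=7 fast=9: a[fast]=9≠a[slow]=8 write a[8]=9, slow++,fast++
slow=8 fast=10: a[fast]=10≠a[slow]=9 write a[9]=10, slow++,fast++
slow=9 fast=11: a[fast]=10=a[slow] dup, fast++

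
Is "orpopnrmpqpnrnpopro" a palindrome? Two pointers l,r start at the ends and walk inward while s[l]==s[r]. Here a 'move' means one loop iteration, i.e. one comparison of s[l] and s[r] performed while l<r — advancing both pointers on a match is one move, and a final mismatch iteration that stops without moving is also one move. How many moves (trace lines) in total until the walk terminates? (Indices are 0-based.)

l=0 r=18: 'o'=='o', l++,r--
l=1 r=17: 'r'=='r', l++,r--
l=2 r=16: 'p'=='p', l++,r--
l=3 r=15: 'o'=='o', l++,r--
l=4 r=14: 'p'=='p', l++,r--
l=5 r=13: 'n'=='n', l++,r--
l=6 r=12: 'r'=='r', l++,r--
l=7 r=11: 'm'!='n', stop

8 moves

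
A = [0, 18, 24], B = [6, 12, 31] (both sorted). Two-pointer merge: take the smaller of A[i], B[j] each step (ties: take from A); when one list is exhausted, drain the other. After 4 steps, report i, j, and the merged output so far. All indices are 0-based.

i=2, j=2, merged so far=[0, 6, 12, 18]

i=0 j=0: A[i]=0<=B[j]=6 take 0, i++
i=1 j=0: A[i]=18>B[j]=6 take 6, j++
i=1 j=1: A[i]=18>B[j]=12 take 12, j++
i=1 j=2: A[i]=18<=B[j]=31 take 18, i++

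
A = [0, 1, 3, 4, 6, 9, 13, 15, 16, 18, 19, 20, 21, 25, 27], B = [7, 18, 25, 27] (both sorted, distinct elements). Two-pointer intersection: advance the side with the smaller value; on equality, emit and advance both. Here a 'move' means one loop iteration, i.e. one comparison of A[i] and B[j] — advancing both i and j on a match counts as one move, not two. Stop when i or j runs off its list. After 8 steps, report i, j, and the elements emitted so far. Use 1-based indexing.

i=8, j=2, emitted=[]

i=1 j=1: 0<7, i++
i=2 j=1: 1<7, i++
i=3 j=1: 3<7, i++
i=4 j=1: 4<7, i++
i=5 j=1: 6<7, i++
i=6 j=1: 9>7, j++
i=6 j=2: 9<18, i++
i=7 j=2: 13<18, i++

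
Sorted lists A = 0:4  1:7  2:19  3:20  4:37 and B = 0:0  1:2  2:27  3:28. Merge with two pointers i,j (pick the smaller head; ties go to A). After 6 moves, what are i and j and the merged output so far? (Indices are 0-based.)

i=4, j=2, merged so far=[0, 2, 4, 7, 19, 20]

[i=0,j=0] A[i]=4>B[j]=0 take 0 → j++
[i=0,j=1] A[i]=4>B[j]=2 take 2 → j++
[i=0,j=2] A[i]=4<=B[j]=27 take 4 → i++
[i=1,j=2] A[i]=7<=B[j]=27 take 7 → i++
[i=2,j=2] A[i]=19<=B[j]=27 take 19 → i++
[i=3,j=2] A[i]=20<=B[j]=27 take 20 → i++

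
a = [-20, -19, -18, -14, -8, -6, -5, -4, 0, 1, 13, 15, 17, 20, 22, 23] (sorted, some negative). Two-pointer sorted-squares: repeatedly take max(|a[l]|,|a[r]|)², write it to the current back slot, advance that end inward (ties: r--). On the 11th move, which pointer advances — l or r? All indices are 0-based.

[0,15] |-20|<=|23| out[15]=529 → r--
[0,14] |-20|<=|22| out[14]=484 → r--
[0,13] |-20|<=|20| out[13]=400 → r--
[0,12] |-20|>|17| out[12]=400 → l++
[1,12] |-19|>|17| out[11]=361 → l++
[2,12] |-18|>|17| out[10]=324 → l++
[3,12] |-14|<=|17| out[9]=289 → r--
[3,11] |-14|<=|15| out[8]=225 → r--
[3,10] |-14|>|13| out[7]=196 → l++
[4,10] |-8|<=|13| out[6]=169 → r--
[4,9] |-8|>|1| out[5]=64 → l++

l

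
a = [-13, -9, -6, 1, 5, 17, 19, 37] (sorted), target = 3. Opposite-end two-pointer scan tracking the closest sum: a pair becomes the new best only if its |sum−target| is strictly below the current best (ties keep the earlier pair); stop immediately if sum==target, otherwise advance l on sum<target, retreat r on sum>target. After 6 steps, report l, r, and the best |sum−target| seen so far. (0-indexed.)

[0,7] -13+37=24 d=21 * → r--
[0,6] -13+19=6 d=3 * → r--
[0,5] -13+17=4 d=1 * → r--
[0,4] -13+5=-8 d=11 → l++
[1,4] -9+5=-4 d=7 → l++
[2,4] -6+5=-1 d=4 → l++

l=3, r=4, best |Δ|=1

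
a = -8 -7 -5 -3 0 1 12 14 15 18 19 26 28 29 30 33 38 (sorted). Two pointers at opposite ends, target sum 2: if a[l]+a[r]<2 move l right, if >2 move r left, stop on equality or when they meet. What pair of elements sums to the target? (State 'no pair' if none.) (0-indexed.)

l=0 r=16: -8+38=30 >2, r--
l=0 r=15: -8+33=25 >2, r--
l=0 r=14: -8+30=22 >2, r--
l=0 r=13: -8+29=21 >2, r--
l=0 r=12: -8+28=20 >2, r--
l=0 r=11: -8+26=18 >2, r--
l=0 r=10: -8+19=11 >2, r--
l=0 r=9: -8+18=10 >2, r--
l=0 r=8: -8+15=7 >2, r--
l=0 r=7: -8+14=6 >2, r--
l=0 r=6: -8+12=4 >2, r--
l=0 r=5: -8+1=-7 <2, l++
l=1 r=5: -7+1=-6 <2, l++
l=2 r=5: -5+1=-4 <2, l++
l=3 r=5: -3+1=-2 <2, l++
l=4 r=5: 0+1=1 <2, l++

no pair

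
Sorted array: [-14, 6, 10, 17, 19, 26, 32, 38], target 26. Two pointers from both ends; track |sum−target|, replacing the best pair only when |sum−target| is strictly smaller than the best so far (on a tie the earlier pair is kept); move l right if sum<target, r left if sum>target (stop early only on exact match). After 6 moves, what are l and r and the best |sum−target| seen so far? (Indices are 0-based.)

[0,7] -14+38=24 d=2 * → l++
[1,7] 6+38=44 d=18 → r--
[1,6] 6+32=38 d=12 → r--
[1,5] 6+26=32 d=6 → r--
[1,4] 6+19=25 d=1 * → l++
[2,4] 10+19=29 d=3 → r--

l=2, r=3, best |Δ|=1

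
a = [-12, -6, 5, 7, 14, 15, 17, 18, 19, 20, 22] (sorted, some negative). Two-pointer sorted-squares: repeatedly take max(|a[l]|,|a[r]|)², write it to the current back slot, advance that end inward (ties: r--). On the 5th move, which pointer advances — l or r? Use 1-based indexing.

r

l=1 r=11: |-12|<=|22| out[11]=484, r--
l=1 r=10: |-12|<=|20| out[10]=400, r--
l=1 r=9: |-12|<=|19| out[9]=361, r--
l=1 r=8: |-12|<=|18| out[8]=324, r--
l=1 r=7: |-12|<=|17| out[7]=289, r--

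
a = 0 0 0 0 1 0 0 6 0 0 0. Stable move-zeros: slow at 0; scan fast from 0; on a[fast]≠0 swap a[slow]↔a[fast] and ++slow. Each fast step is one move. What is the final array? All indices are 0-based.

slow=0 fast=0: a[fast]=0, fast++
slow=0 fast=1: a[fast]=0, fast++
slow=0 fast=2: a[fast]=0, fast++
slow=0 fast=3: a[fast]=0, fast++
slow=0 fast=4: a[fast]=1≠0 swap→a[0]=1, slow++,fast++
slow=1 fast=5: a[fast]=0, fast++
slow=1 fast=6: a[fast]=0, fast++
slow=1 fast=7: a[fast]=6≠0 swap→a[1]=6, slow++,fast++
slow=2 fast=8: a[fast]=0, fast++
slow=2 fast=9: a[fast]=0, fast++
slow=2 fast=10: a[fast]=0, fast++

[1, 6, 0, 0, 0, 0, 0, 0, 0, 0, 0]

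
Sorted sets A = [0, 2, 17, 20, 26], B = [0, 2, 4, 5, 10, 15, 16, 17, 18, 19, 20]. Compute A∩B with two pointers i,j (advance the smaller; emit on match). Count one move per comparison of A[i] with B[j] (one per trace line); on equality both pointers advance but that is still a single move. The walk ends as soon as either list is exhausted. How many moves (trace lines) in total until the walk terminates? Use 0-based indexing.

i=0 j=0: 0==0 emit, i++,j++
i=1 j=1: 2==2 emit, i++,j++
i=2 j=2: 17>4, j++
i=2 j=3: 17>5, j++
i=2 j=4: 17>10, j++
i=2 j=5: 17>15, j++
i=2 j=6: 17>16, j++
i=2 j=7: 17==17 emit, i++,j++
i=3 j=8: 20>18, j++
i=3 j=9: 20>19, j++
i=3 j=10: 20==20 emit, i++,j++

11 moves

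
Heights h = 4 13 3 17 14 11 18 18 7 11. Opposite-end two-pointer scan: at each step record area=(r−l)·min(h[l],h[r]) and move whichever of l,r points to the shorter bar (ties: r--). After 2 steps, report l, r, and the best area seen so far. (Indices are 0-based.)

l=1, r=8, best area=88

[0,9] min(4,11)*9=36 best=36 * → l++
[1,9] min(13,11)*8=88 best=88 * → r--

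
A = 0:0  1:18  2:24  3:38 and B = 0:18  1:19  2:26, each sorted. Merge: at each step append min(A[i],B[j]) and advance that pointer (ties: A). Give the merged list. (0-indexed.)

[0, 18, 18, 19, 24, 26, 38]

i=0 j=0: A[i]=0<=B[j]=18 take 0, i++
i=1 j=0: A[i]=18<=B[j]=18 take 18, i++
i=2 j=0: A[i]=24>B[j]=18 take 18, j++
i=2 j=1: A[i]=24>B[j]=19 take 19, j++
i=2 j=2: A[i]=24<=B[j]=26 take 24, i++
i=3 j=2: A[i]=38>B[j]=26 take 26, j++
i=3 j=3: B done, take A[i]=38, i++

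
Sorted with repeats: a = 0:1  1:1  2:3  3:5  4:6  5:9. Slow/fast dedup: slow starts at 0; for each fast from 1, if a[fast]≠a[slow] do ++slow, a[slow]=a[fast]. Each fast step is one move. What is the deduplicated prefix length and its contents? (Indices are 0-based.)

(s=0,f=1) a[fast]=1=a[slow] dup → fast++
(s=0,f=2) a[fast]=3≠a[slow]=1 write a[1]=3 → slow++,fast++
(s=1,f=3) a[fast]=5≠a[slow]=3 write a[2]=5 → slow++,fast++
(s=2,f=4) a[fast]=6≠a[slow]=5 write a[3]=6 → slow++,fast++
(s=3,f=5) a[fast]=9≠a[slow]=6 write a[4]=9 → slow++,fast++

length 5; prefix = [1, 3, 5, 6, 9]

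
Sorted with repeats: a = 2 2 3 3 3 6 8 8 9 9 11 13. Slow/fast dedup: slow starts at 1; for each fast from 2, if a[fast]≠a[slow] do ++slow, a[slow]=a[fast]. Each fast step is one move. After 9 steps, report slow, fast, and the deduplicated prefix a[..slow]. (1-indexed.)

slow=5, fast=11, prefix=[2, 3, 6, 8, 9]

slow=1 fast=2: a[fast]=2=a[slow] dup, fast++
slow=1 fast=3: a[fast]=3≠a[slow]=2 write a[2]=3, slow++,fast++
slow=2 fast=4: a[fast]=3=a[slow] dup, fast++
slow=2 fast=5: a[fast]=3=a[slow] dup, fast++
slow=2 fast=6: a[fast]=6≠a[slow]=3 write a[3]=6, slow++,fast++
slow=3 fast=7: a[fast]=8≠a[slow]=6 write a[4]=8, slow++,fast++
slow=4 fast=8: a[fast]=8=a[slow] dup, fast++
slow=4 fast=9: a[fast]=9≠a[slow]=8 write a[5]=9, slow++,fast++
slow=5 fast=10: a[fast]=9=a[slow] dup, fast++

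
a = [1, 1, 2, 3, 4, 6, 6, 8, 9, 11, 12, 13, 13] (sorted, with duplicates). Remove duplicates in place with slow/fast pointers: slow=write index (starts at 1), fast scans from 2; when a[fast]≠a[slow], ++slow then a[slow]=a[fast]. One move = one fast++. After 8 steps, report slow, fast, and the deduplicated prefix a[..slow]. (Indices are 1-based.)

slow=1 fast=2: a[fast]=1=a[slow] dup, fast++
slow=1 fast=3: a[fast]=2≠a[slow]=1 write a[2]=2, slow++,fast++
slow=2 fast=4: a[fast]=3≠a[slow]=2 write a[3]=3, slow++,fast++
slow=3 fast=5: a[fast]=4≠a[slow]=3 write a[4]=4, slow++,fast++
slow=4 fast=6: a[fast]=6≠a[slow]=4 write a[5]=6, slow++,fast++
slow=5 fast=7: a[fast]=6=a[slow] dup, fast++
slow=5 fast=8: a[fast]=8≠a[slow]=6 write a[6]=8, slow++,fast++
slow=6 fast=9: a[fast]=9≠a[slow]=8 write a[7]=9, slow++,fast++

slow=7, fast=10, prefix=[1, 2, 3, 4, 6, 8, 9]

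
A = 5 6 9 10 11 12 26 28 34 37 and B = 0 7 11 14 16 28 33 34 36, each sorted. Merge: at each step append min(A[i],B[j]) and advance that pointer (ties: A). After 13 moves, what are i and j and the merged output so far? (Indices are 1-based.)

i=9, j=6, merged so far=[0, 5, 6, 7, 9, 10, 11, 11, 12, 14, 16, 26, 28]

[i=1,j=1] A[i]=5>B[j]=0 take 0 → j++
[i=1,j=2] A[i]=5<=B[j]=7 take 5 → i++
[i=2,j=2] A[i]=6<=B[j]=7 take 6 → i++
[i=3,j=2] A[i]=9>B[j]=7 take 7 → j++
[i=3,j=3] A[i]=9<=B[j]=11 take 9 → i++
[i=4,j=3] A[i]=10<=B[j]=11 take 10 → i++
[i=5,j=3] A[i]=11<=B[j]=11 take 11 → i++
[i=6,j=3] A[i]=12>B[j]=11 take 11 → j++
[i=6,j=4] A[i]=12<=B[j]=14 take 12 → i++
[i=7,j=4] A[i]=26>B[j]=14 take 14 → j++
[i=7,j=5] A[i]=26>B[j]=16 take 16 → j++
[i=7,j=6] A[i]=26<=B[j]=28 take 26 → i++
[i=8,j=6] A[i]=28<=B[j]=28 take 28 → i++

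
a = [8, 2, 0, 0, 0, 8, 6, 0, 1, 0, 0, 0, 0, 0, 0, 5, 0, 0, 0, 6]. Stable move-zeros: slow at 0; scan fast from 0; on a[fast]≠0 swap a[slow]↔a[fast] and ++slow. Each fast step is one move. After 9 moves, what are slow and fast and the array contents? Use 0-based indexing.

slow=5, fast=9, a=[8, 2, 8, 6, 1, 0, 0, 0, 0, 0, 0, 0, 0, 0, 0, 5, 0, 0, 0, 6]

(s=0,f=0) a[fast]=8≠0 swap→a[0]=8 → slow++,fast++
(s=1,f=1) a[fast]=2≠0 swap→a[1]=2 → slow++,fast++
(s=2,f=2) a[fast]=0 → fast++
(s=2,f=3) a[fast]=0 → fast++
(s=2,f=4) a[fast]=0 → fast++
(s=2,f=5) a[fast]=8≠0 swap→a[2]=8 → slow++,fast++
(s=3,f=6) a[fast]=6≠0 swap→a[3]=6 → slow++,fast++
(s=4,f=7) a[fast]=0 → fast++
(s=4,f=8) a[fast]=1≠0 swap→a[4]=1 → slow++,fast++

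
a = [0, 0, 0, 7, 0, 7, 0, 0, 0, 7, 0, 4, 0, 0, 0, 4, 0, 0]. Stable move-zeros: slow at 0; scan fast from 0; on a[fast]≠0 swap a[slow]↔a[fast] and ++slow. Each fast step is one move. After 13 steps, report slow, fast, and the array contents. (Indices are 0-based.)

slow=4, fast=13, a=[7, 7, 7, 4, 0, 0, 0, 0, 0, 0, 0, 0, 0, 0, 0, 4, 0, 0]

(s=0,f=0) a[fast]=0 → fast++
(s=0,f=1) a[fast]=0 → fast++
(s=0,f=2) a[fast]=0 → fast++
(s=0,f=3) a[fast]=7≠0 swap→a[0]=7 → slow++,fast++
(s=1,f=4) a[fast]=0 → fast++
(s=1,f=5) a[fast]=7≠0 swap→a[1]=7 → slow++,fast++
(s=2,f=6) a[fast]=0 → fast++
(s=2,f=7) a[fast]=0 → fast++
(s=2,f=8) a[fast]=0 → fast++
(s=2,f=9) a[fast]=7≠0 swap→a[2]=7 → slow++,fast++
(s=3,f=10) a[fast]=0 → fast++
(s=3,f=11) a[fast]=4≠0 swap→a[3]=4 → slow++,fast++
(s=4,f=12) a[fast]=0 → fast++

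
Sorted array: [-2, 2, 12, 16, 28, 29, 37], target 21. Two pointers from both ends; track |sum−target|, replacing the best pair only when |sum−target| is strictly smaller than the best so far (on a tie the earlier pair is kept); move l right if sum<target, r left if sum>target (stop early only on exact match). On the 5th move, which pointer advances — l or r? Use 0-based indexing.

l=0 r=6: -2+37=35 d=14 *, r--
l=0 r=5: -2+29=27 d=6 *, r--
l=0 r=4: -2+28=26 d=5 *, r--
l=0 r=3: -2+16=14 d=7, l++
l=1 r=3: 2+16=18 d=3 *, l++

l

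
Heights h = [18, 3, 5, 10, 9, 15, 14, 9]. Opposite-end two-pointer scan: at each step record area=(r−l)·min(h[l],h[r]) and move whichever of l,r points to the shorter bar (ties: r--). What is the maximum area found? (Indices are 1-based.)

l=1 r=8: min(18,9)*7=63 best=63 *, r--
l=1 r=7: min(18,14)*6=84 best=84 *, r--
l=1 r=6: min(18,15)*5=75 best=84, r--
l=1 r=5: min(18,9)*4=36 best=84, r--
l=1 r=4: min(18,10)*3=30 best=84, r--
l=1 r=3: min(18,5)*2=10 best=84, r--
l=1 r=2: min(18,3)*1=3 best=84, r--

max area = 84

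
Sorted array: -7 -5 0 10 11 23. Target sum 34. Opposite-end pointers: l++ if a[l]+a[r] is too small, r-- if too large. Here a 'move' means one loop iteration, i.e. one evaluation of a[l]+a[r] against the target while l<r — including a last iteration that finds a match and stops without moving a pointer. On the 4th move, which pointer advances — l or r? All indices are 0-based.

[0,5] -7+23=16 <34 → l++
[1,5] -5+23=18 <34 → l++
[2,5] 0+23=23 <34 → l++
[3,5] 10+23=33 <34 → l++

l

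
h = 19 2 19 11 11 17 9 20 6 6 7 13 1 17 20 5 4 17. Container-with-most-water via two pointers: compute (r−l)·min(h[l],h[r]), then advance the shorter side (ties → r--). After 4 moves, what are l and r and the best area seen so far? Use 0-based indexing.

l=0 r=17: min(19,17)*17=289 best=289 *, r--
l=0 r=16: min(19,4)*16=64 best=289, r--
l=0 r=15: min(19,5)*15=75 best=289, r--
l=0 r=14: min(19,20)*14=266 best=289, l++

l=1, r=14, best area=289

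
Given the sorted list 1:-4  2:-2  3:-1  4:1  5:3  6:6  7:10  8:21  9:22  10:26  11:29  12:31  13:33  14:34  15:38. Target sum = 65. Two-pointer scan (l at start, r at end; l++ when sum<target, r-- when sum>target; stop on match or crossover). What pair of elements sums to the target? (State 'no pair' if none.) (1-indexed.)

(31, 34)

[1,15] -4+38=34 <65 → l++
[2,15] -2+38=36 <65 → l++
[3,15] -1+38=37 <65 → l++
[4,15] 1+38=39 <65 → l++
[5,15] 3+38=41 <65 → l++
[6,15] 6+38=44 <65 → l++
[7,15] 10+38=48 <65 → l++
[8,15] 21+38=59 <65 → l++
[9,15] 22+38=60 <65 → l++
[10,15] 26+38=64 <65 → l++
[11,15] 29+38=67 >65 → r--
[11,14] 29+34=63 <65 → l++
[12,14] 31+34=65 → found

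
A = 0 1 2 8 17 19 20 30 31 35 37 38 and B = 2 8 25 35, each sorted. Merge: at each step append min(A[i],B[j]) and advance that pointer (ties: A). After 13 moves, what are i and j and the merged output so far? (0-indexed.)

[i=0,j=0] A[i]=0<=B[j]=2 take 0 → i++
[i=1,j=0] A[i]=1<=B[j]=2 take 1 → i++
[i=2,j=0] A[i]=2<=B[j]=2 take 2 → i++
[i=3,j=0] A[i]=8>B[j]=2 take 2 → j++
[i=3,j=1] A[i]=8<=B[j]=8 take 8 → i++
[i=4,j=1] A[i]=17>B[j]=8 take 8 → j++
[i=4,j=2] A[i]=17<=B[j]=25 take 17 → i++
[i=5,j=2] A[i]=19<=B[j]=25 take 19 → i++
[i=6,j=2] A[i]=20<=B[j]=25 take 20 → i++
[i=7,j=2] A[i]=30>B[j]=25 take 25 → j++
[i=7,j=3] A[i]=30<=B[j]=35 take 30 → i++
[i=8,j=3] A[i]=31<=B[j]=35 take 31 → i++
[i=9,j=3] A[i]=35<=B[j]=35 take 35 → i++

i=10, j=3, merged so far=[0, 1, 2, 2, 8, 8, 17, 19, 20, 25, 30, 31, 35]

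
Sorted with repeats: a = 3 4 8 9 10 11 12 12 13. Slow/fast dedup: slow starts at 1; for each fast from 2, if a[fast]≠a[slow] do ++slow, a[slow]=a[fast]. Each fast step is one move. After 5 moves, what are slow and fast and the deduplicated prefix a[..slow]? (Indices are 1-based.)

(s=1,f=2) a[fast]=4≠a[slow]=3 write a[2]=4 → slow++,fast++
(s=2,f=3) a[fast]=8≠a[slow]=4 write a[3]=8 → slow++,fast++
(s=3,f=4) a[fast]=9≠a[slow]=8 write a[4]=9 → slow++,fast++
(s=4,f=5) a[fast]=10≠a[slow]=9 write a[5]=10 → slow++,fast++
(s=5,f=6) a[fast]=11≠a[slow]=10 write a[6]=11 → slow++,fast++

slow=6, fast=7, prefix=[3, 4, 8, 9, 10, 11]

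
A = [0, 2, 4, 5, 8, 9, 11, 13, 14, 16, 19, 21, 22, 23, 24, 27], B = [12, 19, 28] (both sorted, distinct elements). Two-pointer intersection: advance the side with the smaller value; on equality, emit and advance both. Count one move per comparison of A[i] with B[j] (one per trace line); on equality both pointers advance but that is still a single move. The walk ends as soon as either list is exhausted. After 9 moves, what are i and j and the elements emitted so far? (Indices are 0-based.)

i=8, j=1, emitted=[]

[i=0,j=0] 0<12 → i++
[i=1,j=0] 2<12 → i++
[i=2,j=0] 4<12 → i++
[i=3,j=0] 5<12 → i++
[i=4,j=0] 8<12 → i++
[i=5,j=0] 9<12 → i++
[i=6,j=0] 11<12 → i++
[i=7,j=0] 13>12 → j++
[i=7,j=1] 13<19 → i++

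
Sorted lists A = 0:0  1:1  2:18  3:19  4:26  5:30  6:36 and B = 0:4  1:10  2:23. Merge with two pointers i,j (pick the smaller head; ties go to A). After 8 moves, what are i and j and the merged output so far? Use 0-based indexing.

i=5, j=3, merged so far=[0, 1, 4, 10, 18, 19, 23, 26]

i=0 j=0: A[i]=0<=B[j]=4 take 0, i++
i=1 j=0: A[i]=1<=B[j]=4 take 1, i++
i=2 j=0: A[i]=18>B[j]=4 take 4, j++
i=2 j=1: A[i]=18>B[j]=10 take 10, j++
i=2 j=2: A[i]=18<=B[j]=23 take 18, i++
i=3 j=2: A[i]=19<=B[j]=23 take 19, i++
i=4 j=2: A[i]=26>B[j]=23 take 23, j++
i=4 j=3: B done, take A[i]=26, i++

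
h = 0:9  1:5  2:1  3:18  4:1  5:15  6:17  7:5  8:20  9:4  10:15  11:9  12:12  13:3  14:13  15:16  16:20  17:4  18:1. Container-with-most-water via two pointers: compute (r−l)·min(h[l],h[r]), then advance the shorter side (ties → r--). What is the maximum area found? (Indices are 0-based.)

[0,18] min(9,1)*18=18 best=18 * → r--
[0,17] min(9,4)*17=68 best=68 * → r--
[0,16] min(9,20)*16=144 best=144 * → l++
[1,16] min(5,20)*15=75 best=144 → l++
[2,16] min(1,20)*14=14 best=144 → l++
[3,16] min(18,20)*13=234 best=234 * → l++
[4,16] min(1,20)*12=12 best=234 → l++
[5,16] min(15,20)*11=165 best=234 → l++
[6,16] min(17,20)*10=170 best=234 → l++
[7,16] min(5,20)*9=45 best=234 → l++
[8,16] min(20,20)*8=160 best=234 → r--
[8,15] min(20,16)*7=112 best=234 → r--
[8,14] min(20,13)*6=78 best=234 → r--
[8,13] min(20,3)*5=15 best=234 → r--
[8,12] min(20,12)*4=48 best=234 → r--
[8,11] min(20,9)*3=27 best=234 → r--
[8,10] min(20,15)*2=30 best=234 → r--
[8,9] min(20,4)*1=4 best=234 → r--

max area = 234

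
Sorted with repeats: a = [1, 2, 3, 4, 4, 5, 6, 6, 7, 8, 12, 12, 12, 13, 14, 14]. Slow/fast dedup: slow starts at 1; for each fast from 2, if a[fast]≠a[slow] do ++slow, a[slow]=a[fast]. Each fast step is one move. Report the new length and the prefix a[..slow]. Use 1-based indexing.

slow=1 fast=2: a[fast]=2≠a[slow]=1 write a[2]=2, slow++,fast++
slow=2 fast=3: a[fast]=3≠a[slow]=2 write a[3]=3, slow++,fast++
slow=3 fast=4: a[fast]=4≠a[slow]=3 write a[4]=4, slow++,fast++
slow=4 fast=5: a[fast]=4=a[slow] dup, fast++
slow=4 fast=6: a[fast]=5≠a[slow]=4 write a[5]=5, slow++,fast++
slow=5 fast=7: a[fast]=6≠a[slow]=5 write a[6]=6, slow++,fast++
slow=6 fast=8: a[fast]=6=a[slow] dup, fast++
slow=6 fast=9: a[fast]=7≠a[slow]=6 write a[7]=7, slow++,fast++
slow=7 fast=10: a[fast]=8≠a[slow]=7 write a[8]=8, slow++,fast++
slow=8 fast=11: a[fast]=12≠a[slow]=8 write a[9]=12, slow++,fast++
slow=9 fast=12: a[fast]=12=a[slow] dup, fast++
slow=9 fast=13: a[fast]=12=a[slow] dup, fast++
slow=9 fast=14: a[fast]=13≠a[slow]=12 write a[10]=13, slow++,fast++
slow=10 fast=15: a[fast]=14≠a[slow]=13 write a[11]=14, slow++,fast++
slow=11 fast=16: a[fast]=14=a[slow] dup, fast++

length 11; prefix = [1, 2, 3, 4, 5, 6, 7, 8, 12, 13, 14]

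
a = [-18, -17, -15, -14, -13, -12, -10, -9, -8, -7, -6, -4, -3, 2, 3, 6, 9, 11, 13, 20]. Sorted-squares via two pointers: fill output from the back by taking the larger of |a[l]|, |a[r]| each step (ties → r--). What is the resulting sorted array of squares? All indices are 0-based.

[0,19] |-18|<=|20| out[19]=400 → r--
[0,18] |-18|>|13| out[18]=324 → l++
[1,18] |-17|>|13| out[17]=289 → l++
[2,18] |-15|>|13| out[16]=225 → l++
[3,18] |-14|>|13| out[15]=196 → l++
[4,18] |-13|<=|13| out[14]=169 → r--
[4,17] |-13|>|11| out[13]=169 → l++
[5,17] |-12|>|11| out[12]=144 → l++
[6,17] |-10|<=|11| out[11]=121 → r--
[6,16] |-10|>|9| out[10]=100 → l++
[7,16] |-9|<=|9| out[9]=81 → r--
[7,15] |-9|>|6| out[8]=81 → l++
[8,15] |-8|>|6| out[7]=64 → l++
[9,15] |-7|>|6| out[6]=49 → l++
[10,15] |-6|<=|6| out[5]=36 → r--
[10,14] |-6|>|3| out[4]=36 → l++
[11,14] |-4|>|3| out[3]=16 → l++
[12,14] |-3|<=|3| out[2]=9 → r--
[12,13] |-3|>|2| out[1]=9 → l++
[13,13] |2|<=|2| out[0]=4 → r--

[4, 9, 9, 16, 36, 36, 49, 64, 81, 81, 100, 121, 144, 169, 169, 196, 225, 289, 324, 400]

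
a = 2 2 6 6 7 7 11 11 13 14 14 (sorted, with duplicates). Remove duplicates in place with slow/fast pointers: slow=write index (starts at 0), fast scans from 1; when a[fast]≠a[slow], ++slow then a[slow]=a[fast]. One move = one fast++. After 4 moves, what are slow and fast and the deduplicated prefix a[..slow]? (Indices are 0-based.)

slow=2, fast=5, prefix=[2, 6, 7]

slow=0 fast=1: a[fast]=2=a[slow] dup, fast++
slow=0 fast=2: a[fast]=6≠a[slow]=2 write a[1]=6, slow++,fast++
slow=1 fast=3: a[fast]=6=a[slow] dup, fast++
slow=1 fast=4: a[fast]=7≠a[slow]=6 write a[2]=7, slow++,fast++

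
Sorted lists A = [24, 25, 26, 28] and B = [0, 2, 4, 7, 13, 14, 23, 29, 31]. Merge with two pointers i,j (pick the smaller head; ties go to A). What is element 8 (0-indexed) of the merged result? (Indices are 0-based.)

merged[8] = 25

i=0 j=0: A[i]=24>B[j]=0 take 0, j++
i=0 j=1: A[i]=24>B[j]=2 take 2, j++
i=0 j=2: A[i]=24>B[j]=4 take 4, j++
i=0 j=3: A[i]=24>B[j]=7 take 7, j++
i=0 j=4: A[i]=24>B[j]=13 take 13, j++
i=0 j=5: A[i]=24>B[j]=14 take 14, j++
i=0 j=6: A[i]=24>B[j]=23 take 23, j++
i=0 j=7: A[i]=24<=B[j]=29 take 24, i++
i=1 j=7: A[i]=25<=B[j]=29 take 25, i++
i=2 j=7: A[i]=26<=B[j]=29 take 26, i++
i=3 j=7: A[i]=28<=B[j]=29 take 28, i++
i=4 j=7: A done, take B[j]=29, j++
i=4 j=8: A done, take B[j]=31, j++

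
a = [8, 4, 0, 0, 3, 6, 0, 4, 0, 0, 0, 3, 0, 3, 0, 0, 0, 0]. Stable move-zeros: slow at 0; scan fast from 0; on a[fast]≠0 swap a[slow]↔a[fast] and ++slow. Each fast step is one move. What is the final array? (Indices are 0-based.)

(s=0,f=0) a[fast]=8≠0 swap→a[0]=8 → slow++,fast++
(s=1,f=1) a[fast]=4≠0 swap→a[1]=4 → slow++,fast++
(s=2,f=2) a[fast]=0 → fast++
(s=2,f=3) a[fast]=0 → fast++
(s=2,f=4) a[fast]=3≠0 swap→a[2]=3 → slow++,fast++
(s=3,f=5) a[fast]=6≠0 swap→a[3]=6 → slow++,fast++
(s=4,f=6) a[fast]=0 → fast++
(s=4,f=7) a[fast]=4≠0 swap→a[4]=4 → slow++,fast++
(s=5,f=8) a[fast]=0 → fast++
(s=5,f=9) a[fast]=0 → fast++
(s=5,f=10) a[fast]=0 → fast++
(s=5,f=11) a[fast]=3≠0 swap→a[5]=3 → slow++,fast++
(s=6,f=12) a[fast]=0 → fast++
(s=6,f=13) a[fast]=3≠0 swap→a[6]=3 → slow++,fast++
(s=7,f=14) a[fast]=0 → fast++
(s=7,f=15) a[fast]=0 → fast++
(s=7,f=16) a[fast]=0 → fast++
(s=7,f=17) a[fast]=0 → fast++

[8, 4, 3, 6, 4, 3, 3, 0, 0, 0, 0, 0, 0, 0, 0, 0, 0, 0]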